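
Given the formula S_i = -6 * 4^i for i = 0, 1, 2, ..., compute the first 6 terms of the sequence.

This is a geometric sequence.
i=0: S_0 = -6 * 4^0 = -6
i=1: S_1 = -6 * 4^1 = -24
i=2: S_2 = -6 * 4^2 = -96
i=3: S_3 = -6 * 4^3 = -384
i=4: S_4 = -6 * 4^4 = -1536
i=5: S_5 = -6 * 4^5 = -6144
The first 6 terms are: [-6, -24, -96, -384, -1536, -6144]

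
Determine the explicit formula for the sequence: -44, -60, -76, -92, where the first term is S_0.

Check differences: -60 - -44 = -16
-76 - -60 = -16
Common difference d = -16.
First term a = -44.
Formula: S_i = -44 - 16*i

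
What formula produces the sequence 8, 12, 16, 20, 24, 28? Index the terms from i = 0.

Check differences: 12 - 8 = 4
16 - 12 = 4
Common difference d = 4.
First term a = 8.
Formula: S_i = 8 + 4*i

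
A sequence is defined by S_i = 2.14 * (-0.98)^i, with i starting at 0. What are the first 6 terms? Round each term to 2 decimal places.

This is a geometric sequence.
i=0: S_0 = 2.14 * (-0.98)^0 = 2.14
i=1: S_1 = 2.14 * (-0.98)^1 ≈ -2.1
i=2: S_2 = 2.14 * (-0.98)^2 ≈ 2.06
i=3: S_3 = 2.14 * (-0.98)^3 ≈ -2.01
i=4: S_4 = 2.14 * (-0.98)^4 ≈ 1.97
i=5: S_5 = 2.14 * (-0.98)^5 ≈ -1.93
The first 6 terms are: [2.14, -2.1, 2.06, -2.01, 1.97, -1.93]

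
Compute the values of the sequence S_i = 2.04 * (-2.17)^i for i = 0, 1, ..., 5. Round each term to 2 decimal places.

This is a geometric sequence.
i=0: S_0 = 2.04 * (-2.17)^0 = 2.04
i=1: S_1 = 2.04 * (-2.17)^1 ≈ -4.43
i=2: S_2 = 2.04 * (-2.17)^2 ≈ 9.61
i=3: S_3 = 2.04 * (-2.17)^3 ≈ -20.85
i=4: S_4 = 2.04 * (-2.17)^4 ≈ 45.23
i=5: S_5 = 2.04 * (-2.17)^5 ≈ -98.16
The first 6 terms are: [2.04, -4.43, 9.61, -20.85, 45.23, -98.16]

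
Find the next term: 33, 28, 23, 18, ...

Differences: 28 - 33 = -5
This is an arithmetic sequence with common difference d = -5.
Next term = 18 + -5 = 13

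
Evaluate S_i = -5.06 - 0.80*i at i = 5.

S_5 = -5.06 + -0.8*5 = -5.06 + -4.0 = -9.06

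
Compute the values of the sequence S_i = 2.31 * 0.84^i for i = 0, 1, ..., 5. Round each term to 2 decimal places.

This is a geometric sequence.
i=0: S_0 = 2.31 * 0.84^0 = 2.31
i=1: S_1 = 2.31 * 0.84^1 ≈ 1.94
i=2: S_2 = 2.31 * 0.84^2 ≈ 1.63
i=3: S_3 = 2.31 * 0.84^3 ≈ 1.37
i=4: S_4 = 2.31 * 0.84^4 ≈ 1.15
i=5: S_5 = 2.31 * 0.84^5 ≈ 0.97
The first 6 terms are: [2.31, 1.94, 1.63, 1.37, 1.15, 0.97]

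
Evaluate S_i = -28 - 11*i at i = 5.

S_5 = -28 + -11*5 = -28 + -55 = -83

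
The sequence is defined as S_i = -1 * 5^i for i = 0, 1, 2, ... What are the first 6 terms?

This is a geometric sequence.
i=0: S_0 = -1 * 5^0 = -1
i=1: S_1 = -1 * 5^1 = -5
i=2: S_2 = -1 * 5^2 = -25
i=3: S_3 = -1 * 5^3 = -125
i=4: S_4 = -1 * 5^4 = -625
i=5: S_5 = -1 * 5^5 = -3125
The first 6 terms are: [-1, -5, -25, -125, -625, -3125]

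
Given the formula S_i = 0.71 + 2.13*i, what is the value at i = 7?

S_7 = 0.71 + 2.13*7 = 0.71 + 14.91 = 15.62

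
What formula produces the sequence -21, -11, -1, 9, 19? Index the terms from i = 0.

Check differences: -11 - -21 = 10
-1 - -11 = 10
Common difference d = 10.
First term a = -21.
Formula: S_i = -21 + 10*i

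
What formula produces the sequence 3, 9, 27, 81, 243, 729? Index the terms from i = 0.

Check ratios: 9 / 3 = 3.0
Common ratio r = 3.
First term a = 3.
Formula: S_i = 3 * 3^i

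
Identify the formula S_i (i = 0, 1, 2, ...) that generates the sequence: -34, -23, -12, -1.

Check differences: -23 - -34 = 11
-12 - -23 = 11
Common difference d = 11.
First term a = -34.
Formula: S_i = -34 + 11*i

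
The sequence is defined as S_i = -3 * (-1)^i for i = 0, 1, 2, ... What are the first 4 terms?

This is a geometric sequence.
i=0: S_0 = -3 * (-1)^0 = -3
i=1: S_1 = -3 * (-1)^1 = 3
i=2: S_2 = -3 * (-1)^2 = -3
i=3: S_3 = -3 * (-1)^3 = 3
The first 4 terms are: [-3, 3, -3, 3]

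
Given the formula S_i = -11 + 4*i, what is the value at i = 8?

S_8 = -11 + 4*8 = -11 + 32 = 21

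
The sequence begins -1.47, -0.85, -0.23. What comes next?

Differences: -0.85 - -1.47 = 0.62
This is an arithmetic sequence with common difference d = 0.62.
Next term = -0.23 + 0.62 = 0.39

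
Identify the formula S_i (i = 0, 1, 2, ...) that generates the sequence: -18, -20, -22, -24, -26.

Check differences: -20 - -18 = -2
-22 - -20 = -2
Common difference d = -2.
First term a = -18.
Formula: S_i = -18 - 2*i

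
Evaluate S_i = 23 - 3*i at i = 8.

S_8 = 23 + -3*8 = 23 + -24 = -1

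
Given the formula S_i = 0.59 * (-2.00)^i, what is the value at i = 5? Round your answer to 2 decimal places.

S_5 = 0.59 * (-2.0)^5 = 0.59 * -32 = -18.88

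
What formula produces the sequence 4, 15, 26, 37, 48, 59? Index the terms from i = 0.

Check differences: 15 - 4 = 11
26 - 15 = 11
Common difference d = 11.
First term a = 4.
Formula: S_i = 4 + 11*i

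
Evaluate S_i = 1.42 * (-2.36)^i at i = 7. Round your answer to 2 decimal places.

S_7 = 1.42 * (-2.36)^7 ≈ 1.42 * -407.7407 ≈ -578.99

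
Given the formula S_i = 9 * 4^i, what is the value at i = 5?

S_5 = 9 * 4^5 = 9 * 1024 = 9216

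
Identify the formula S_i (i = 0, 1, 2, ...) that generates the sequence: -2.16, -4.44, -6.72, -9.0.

Check differences: -4.44 - -2.16 = -2.28
-6.72 - -4.44 = -2.28
Common difference d = -2.28.
First term a = -2.16.
Formula: S_i = -2.16 - 2.28*i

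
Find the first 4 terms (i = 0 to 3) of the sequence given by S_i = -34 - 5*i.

This is an arithmetic sequence.
i=0: S_0 = -34 + -5*0 = -34
i=1: S_1 = -34 + -5*1 = -39
i=2: S_2 = -34 + -5*2 = -44
i=3: S_3 = -34 + -5*3 = -49
The first 4 terms are: [-34, -39, -44, -49]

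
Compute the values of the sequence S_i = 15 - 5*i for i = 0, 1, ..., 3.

This is an arithmetic sequence.
i=0: S_0 = 15 + -5*0 = 15
i=1: S_1 = 15 + -5*1 = 10
i=2: S_2 = 15 + -5*2 = 5
i=3: S_3 = 15 + -5*3 = 0
The first 4 terms are: [15, 10, 5, 0]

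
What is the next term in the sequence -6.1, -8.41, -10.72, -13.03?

Differences: -8.41 - -6.1 = -2.31
This is an arithmetic sequence with common difference d = -2.31.
Next term = -13.03 + -2.31 = -15.34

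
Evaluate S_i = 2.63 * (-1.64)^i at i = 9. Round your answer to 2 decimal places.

S_9 = 2.63 * (-1.64)^9 ≈ 2.63 * -85.8212 ≈ -225.71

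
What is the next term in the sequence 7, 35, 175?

Ratios: 35 / 7 = 5.0
This is a geometric sequence with common ratio r = 5.
Next term = 175 * 5 = 875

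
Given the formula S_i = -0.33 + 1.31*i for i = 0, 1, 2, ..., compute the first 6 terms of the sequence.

This is an arithmetic sequence.
i=0: S_0 = -0.33 + 1.31*0 = -0.33
i=1: S_1 = -0.33 + 1.31*1 = 0.98
i=2: S_2 = -0.33 + 1.31*2 = 2.29
i=3: S_3 = -0.33 + 1.31*3 = 3.6
i=4: S_4 = -0.33 + 1.31*4 = 4.91
i=5: S_5 = -0.33 + 1.31*5 = 6.22
The first 6 terms are: [-0.33, 0.98, 2.29, 3.6, 4.91, 6.22]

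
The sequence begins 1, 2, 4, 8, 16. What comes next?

Ratios: 2 / 1 = 2.0
This is a geometric sequence with common ratio r = 2.
Next term = 16 * 2 = 32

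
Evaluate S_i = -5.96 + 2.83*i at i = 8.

S_8 = -5.96 + 2.83*8 = -5.96 + 22.64 = 16.68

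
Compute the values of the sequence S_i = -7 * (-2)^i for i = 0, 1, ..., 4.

This is a geometric sequence.
i=0: S_0 = -7 * (-2)^0 = -7
i=1: S_1 = -7 * (-2)^1 = 14
i=2: S_2 = -7 * (-2)^2 = -28
i=3: S_3 = -7 * (-2)^3 = 56
i=4: S_4 = -7 * (-2)^4 = -112
The first 5 terms are: [-7, 14, -28, 56, -112]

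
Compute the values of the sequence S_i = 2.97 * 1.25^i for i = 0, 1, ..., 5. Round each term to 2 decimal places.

This is a geometric sequence.
i=0: S_0 = 2.97 * 1.25^0 = 2.97
i=1: S_1 = 2.97 * 1.25^1 ≈ 3.71
i=2: S_2 = 2.97 * 1.25^2 ≈ 4.64
i=3: S_3 = 2.97 * 1.25^3 ≈ 5.8
i=4: S_4 = 2.97 * 1.25^4 ≈ 7.25
i=5: S_5 = 2.97 * 1.25^5 ≈ 9.06
The first 6 terms are: [2.97, 3.71, 4.64, 5.8, 7.25, 9.06]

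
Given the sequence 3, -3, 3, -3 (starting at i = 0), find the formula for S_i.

Check ratios: -3 / 3 = -1.0
Common ratio r = -1.
First term a = 3.
Formula: S_i = 3 * (-1)^i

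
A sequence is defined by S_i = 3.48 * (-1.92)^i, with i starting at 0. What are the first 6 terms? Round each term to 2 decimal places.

This is a geometric sequence.
i=0: S_0 = 3.48 * (-1.92)^0 = 3.48
i=1: S_1 = 3.48 * (-1.92)^1 ≈ -6.68
i=2: S_2 = 3.48 * (-1.92)^2 ≈ 12.83
i=3: S_3 = 3.48 * (-1.92)^3 ≈ -24.63
i=4: S_4 = 3.48 * (-1.92)^4 ≈ 47.29
i=5: S_5 = 3.48 * (-1.92)^5 ≈ -90.8
The first 6 terms are: [3.48, -6.68, 12.83, -24.63, 47.29, -90.8]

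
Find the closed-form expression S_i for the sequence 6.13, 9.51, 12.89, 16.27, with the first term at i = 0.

Check differences: 9.51 - 6.13 = 3.38
12.89 - 9.51 = 3.38
Common difference d = 3.38.
First term a = 6.13.
Formula: S_i = 6.13 + 3.38*i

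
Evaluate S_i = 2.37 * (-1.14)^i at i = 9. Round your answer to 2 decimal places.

S_9 = 2.37 * (-1.14)^9 ≈ 2.37 * -3.2519 ≈ -7.71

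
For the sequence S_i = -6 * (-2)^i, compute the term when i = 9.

S_9 = -6 * (-2)^9 = -6 * -512 = 3072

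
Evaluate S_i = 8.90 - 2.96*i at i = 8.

S_8 = 8.9 + -2.96*8 = 8.9 + -23.68 = -14.78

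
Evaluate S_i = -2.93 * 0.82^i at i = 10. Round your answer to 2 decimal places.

S_10 = -2.93 * 0.82^10 ≈ -2.93 * 0.1374 ≈ -0.4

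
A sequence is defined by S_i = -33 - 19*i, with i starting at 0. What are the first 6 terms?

This is an arithmetic sequence.
i=0: S_0 = -33 + -19*0 = -33
i=1: S_1 = -33 + -19*1 = -52
i=2: S_2 = -33 + -19*2 = -71
i=3: S_3 = -33 + -19*3 = -90
i=4: S_4 = -33 + -19*4 = -109
i=5: S_5 = -33 + -19*5 = -128
The first 6 terms are: [-33, -52, -71, -90, -109, -128]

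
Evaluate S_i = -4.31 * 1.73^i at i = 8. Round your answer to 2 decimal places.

S_8 = -4.31 * 1.73^8 ≈ -4.31 * 80.2359 ≈ -345.82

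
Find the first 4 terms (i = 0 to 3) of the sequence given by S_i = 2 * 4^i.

This is a geometric sequence.
i=0: S_0 = 2 * 4^0 = 2
i=1: S_1 = 2 * 4^1 = 8
i=2: S_2 = 2 * 4^2 = 32
i=3: S_3 = 2 * 4^3 = 128
The first 4 terms are: [2, 8, 32, 128]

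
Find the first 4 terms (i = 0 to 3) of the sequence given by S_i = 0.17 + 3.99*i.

This is an arithmetic sequence.
i=0: S_0 = 0.17 + 3.99*0 = 0.17
i=1: S_1 = 0.17 + 3.99*1 = 4.16
i=2: S_2 = 0.17 + 3.99*2 = 8.15
i=3: S_3 = 0.17 + 3.99*3 = 12.14
The first 4 terms are: [0.17, 4.16, 8.15, 12.14]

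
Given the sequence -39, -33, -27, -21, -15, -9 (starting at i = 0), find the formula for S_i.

Check differences: -33 - -39 = 6
-27 - -33 = 6
Common difference d = 6.
First term a = -39.
Formula: S_i = -39 + 6*i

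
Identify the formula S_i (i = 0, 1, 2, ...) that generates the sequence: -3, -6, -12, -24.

Check ratios: -6 / -3 = 2.0
Common ratio r = 2.
First term a = -3.
Formula: S_i = -3 * 2^i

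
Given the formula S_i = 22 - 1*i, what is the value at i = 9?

S_9 = 22 + -1*9 = 22 + -9 = 13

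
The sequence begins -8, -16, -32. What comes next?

Ratios: -16 / -8 = 2.0
This is a geometric sequence with common ratio r = 2.
Next term = -32 * 2 = -64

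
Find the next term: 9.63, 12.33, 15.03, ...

Differences: 12.33 - 9.63 = 2.7
This is an arithmetic sequence with common difference d = 2.7.
Next term = 15.03 + 2.7 = 17.73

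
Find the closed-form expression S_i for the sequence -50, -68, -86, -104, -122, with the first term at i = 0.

Check differences: -68 - -50 = -18
-86 - -68 = -18
Common difference d = -18.
First term a = -50.
Formula: S_i = -50 - 18*i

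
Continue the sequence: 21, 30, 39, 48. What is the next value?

Differences: 30 - 21 = 9
This is an arithmetic sequence with common difference d = 9.
Next term = 48 + 9 = 57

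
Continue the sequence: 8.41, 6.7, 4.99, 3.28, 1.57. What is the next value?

Differences: 6.7 - 8.41 = -1.71
This is an arithmetic sequence with common difference d = -1.71.
Next term = 1.57 + -1.71 = -0.14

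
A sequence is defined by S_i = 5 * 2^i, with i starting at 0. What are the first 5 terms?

This is a geometric sequence.
i=0: S_0 = 5 * 2^0 = 5
i=1: S_1 = 5 * 2^1 = 10
i=2: S_2 = 5 * 2^2 = 20
i=3: S_3 = 5 * 2^3 = 40
i=4: S_4 = 5 * 2^4 = 80
The first 5 terms are: [5, 10, 20, 40, 80]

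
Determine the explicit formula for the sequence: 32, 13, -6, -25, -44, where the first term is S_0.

Check differences: 13 - 32 = -19
-6 - 13 = -19
Common difference d = -19.
First term a = 32.
Formula: S_i = 32 - 19*i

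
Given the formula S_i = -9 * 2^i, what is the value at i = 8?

S_8 = -9 * 2^8 = -9 * 256 = -2304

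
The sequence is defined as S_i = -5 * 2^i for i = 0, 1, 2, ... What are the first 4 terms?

This is a geometric sequence.
i=0: S_0 = -5 * 2^0 = -5
i=1: S_1 = -5 * 2^1 = -10
i=2: S_2 = -5 * 2^2 = -20
i=3: S_3 = -5 * 2^3 = -40
The first 4 terms are: [-5, -10, -20, -40]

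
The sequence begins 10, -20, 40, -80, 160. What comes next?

Ratios: -20 / 10 = -2.0
This is a geometric sequence with common ratio r = -2.
Next term = 160 * -2 = -320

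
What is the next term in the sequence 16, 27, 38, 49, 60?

Differences: 27 - 16 = 11
This is an arithmetic sequence with common difference d = 11.
Next term = 60 + 11 = 71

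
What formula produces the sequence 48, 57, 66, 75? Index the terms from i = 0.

Check differences: 57 - 48 = 9
66 - 57 = 9
Common difference d = 9.
First term a = 48.
Formula: S_i = 48 + 9*i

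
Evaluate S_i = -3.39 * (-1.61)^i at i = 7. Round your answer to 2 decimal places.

S_7 = -3.39 * (-1.61)^7 ≈ -3.39 * -28.0402 ≈ 95.06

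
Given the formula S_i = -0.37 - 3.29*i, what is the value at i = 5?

S_5 = -0.37 + -3.29*5 = -0.37 + -16.45 = -16.82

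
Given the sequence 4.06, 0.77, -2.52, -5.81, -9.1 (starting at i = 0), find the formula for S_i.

Check differences: 0.77 - 4.06 = -3.29
-2.52 - 0.77 = -3.29
Common difference d = -3.29.
First term a = 4.06.
Formula: S_i = 4.06 - 3.29*i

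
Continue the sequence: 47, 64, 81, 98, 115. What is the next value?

Differences: 64 - 47 = 17
This is an arithmetic sequence with common difference d = 17.
Next term = 115 + 17 = 132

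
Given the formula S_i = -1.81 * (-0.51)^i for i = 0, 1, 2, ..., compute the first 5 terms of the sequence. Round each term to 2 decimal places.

This is a geometric sequence.
i=0: S_0 = -1.81 * (-0.51)^0 = -1.81
i=1: S_1 = -1.81 * (-0.51)^1 ≈ 0.92
i=2: S_2 = -1.81 * (-0.51)^2 ≈ -0.47
i=3: S_3 = -1.81 * (-0.51)^3 ≈ 0.24
i=4: S_4 = -1.81 * (-0.51)^4 ≈ -0.12
The first 5 terms are: [-1.81, 0.92, -0.47, 0.24, -0.12]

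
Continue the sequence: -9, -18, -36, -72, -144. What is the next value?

Ratios: -18 / -9 = 2.0
This is a geometric sequence with common ratio r = 2.
Next term = -144 * 2 = -288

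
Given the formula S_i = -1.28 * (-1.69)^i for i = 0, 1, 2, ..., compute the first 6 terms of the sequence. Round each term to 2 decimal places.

This is a geometric sequence.
i=0: S_0 = -1.28 * (-1.69)^0 = -1.28
i=1: S_1 = -1.28 * (-1.69)^1 ≈ 2.16
i=2: S_2 = -1.28 * (-1.69)^2 ≈ -3.66
i=3: S_3 = -1.28 * (-1.69)^3 ≈ 6.18
i=4: S_4 = -1.28 * (-1.69)^4 ≈ -10.44
i=5: S_5 = -1.28 * (-1.69)^5 ≈ 17.65
The first 6 terms are: [-1.28, 2.16, -3.66, 6.18, -10.44, 17.65]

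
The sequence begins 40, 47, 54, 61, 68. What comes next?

Differences: 47 - 40 = 7
This is an arithmetic sequence with common difference d = 7.
Next term = 68 + 7 = 75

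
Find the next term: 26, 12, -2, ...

Differences: 12 - 26 = -14
This is an arithmetic sequence with common difference d = -14.
Next term = -2 + -14 = -16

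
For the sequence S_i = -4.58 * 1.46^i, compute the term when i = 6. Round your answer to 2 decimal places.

S_6 = -4.58 * 1.46^6 ≈ -4.58 * 9.6854 ≈ -44.36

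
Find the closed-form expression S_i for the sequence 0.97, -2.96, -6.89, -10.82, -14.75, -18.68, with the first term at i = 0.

Check differences: -2.96 - 0.97 = -3.93
-6.89 - -2.96 = -3.93
Common difference d = -3.93.
First term a = 0.97.
Formula: S_i = 0.97 - 3.93*i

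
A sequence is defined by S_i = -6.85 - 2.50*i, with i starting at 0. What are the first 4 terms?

This is an arithmetic sequence.
i=0: S_0 = -6.85 + -2.5*0 = -6.85
i=1: S_1 = -6.85 + -2.5*1 = -9.35
i=2: S_2 = -6.85 + -2.5*2 = -11.85
i=3: S_3 = -6.85 + -2.5*3 = -14.35
The first 4 terms are: [-6.85, -9.35, -11.85, -14.35]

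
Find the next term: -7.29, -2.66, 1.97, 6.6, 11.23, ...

Differences: -2.66 - -7.29 = 4.63
This is an arithmetic sequence with common difference d = 4.63.
Next term = 11.23 + 4.63 = 15.86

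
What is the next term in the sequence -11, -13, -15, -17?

Differences: -13 - -11 = -2
This is an arithmetic sequence with common difference d = -2.
Next term = -17 + -2 = -19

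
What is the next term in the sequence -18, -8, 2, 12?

Differences: -8 - -18 = 10
This is an arithmetic sequence with common difference d = 10.
Next term = 12 + 10 = 22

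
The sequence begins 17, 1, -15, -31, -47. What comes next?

Differences: 1 - 17 = -16
This is an arithmetic sequence with common difference d = -16.
Next term = -47 + -16 = -63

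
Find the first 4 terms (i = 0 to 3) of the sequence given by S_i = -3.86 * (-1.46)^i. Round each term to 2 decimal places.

This is a geometric sequence.
i=0: S_0 = -3.86 * (-1.46)^0 = -3.86
i=1: S_1 = -3.86 * (-1.46)^1 ≈ 5.64
i=2: S_2 = -3.86 * (-1.46)^2 ≈ -8.23
i=3: S_3 = -3.86 * (-1.46)^3 ≈ 12.01
The first 4 terms are: [-3.86, 5.64, -8.23, 12.01]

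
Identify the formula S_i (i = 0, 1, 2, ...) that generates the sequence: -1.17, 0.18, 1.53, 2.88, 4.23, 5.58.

Check differences: 0.18 - -1.17 = 1.35
1.53 - 0.18 = 1.35
Common difference d = 1.35.
First term a = -1.17.
Formula: S_i = -1.17 + 1.35*i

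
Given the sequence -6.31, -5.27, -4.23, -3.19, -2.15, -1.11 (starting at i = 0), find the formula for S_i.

Check differences: -5.27 - -6.31 = 1.04
-4.23 - -5.27 = 1.04
Common difference d = 1.04.
First term a = -6.31.
Formula: S_i = -6.31 + 1.04*i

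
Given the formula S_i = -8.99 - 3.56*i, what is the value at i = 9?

S_9 = -8.99 + -3.56*9 = -8.99 + -32.04 = -41.03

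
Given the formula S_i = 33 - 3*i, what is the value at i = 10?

S_10 = 33 + -3*10 = 33 + -30 = 3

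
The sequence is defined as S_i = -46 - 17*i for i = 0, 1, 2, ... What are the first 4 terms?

This is an arithmetic sequence.
i=0: S_0 = -46 + -17*0 = -46
i=1: S_1 = -46 + -17*1 = -63
i=2: S_2 = -46 + -17*2 = -80
i=3: S_3 = -46 + -17*3 = -97
The first 4 terms are: [-46, -63, -80, -97]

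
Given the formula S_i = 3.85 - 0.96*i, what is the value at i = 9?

S_9 = 3.85 + -0.96*9 = 3.85 + -8.64 = -4.79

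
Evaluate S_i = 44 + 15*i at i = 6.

S_6 = 44 + 15*6 = 44 + 90 = 134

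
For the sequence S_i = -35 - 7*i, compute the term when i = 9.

S_9 = -35 + -7*9 = -35 + -63 = -98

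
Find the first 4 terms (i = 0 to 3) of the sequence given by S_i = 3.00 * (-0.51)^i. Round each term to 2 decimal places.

This is a geometric sequence.
i=0: S_0 = 3.0 * (-0.51)^0 = 3.0
i=1: S_1 = 3.0 * (-0.51)^1 = -1.53
i=2: S_2 = 3.0 * (-0.51)^2 ≈ 0.78
i=3: S_3 = 3.0 * (-0.51)^3 ≈ -0.4
The first 4 terms are: [3.0, -1.53, 0.78, -0.4]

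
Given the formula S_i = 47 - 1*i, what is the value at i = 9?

S_9 = 47 + -1*9 = 47 + -9 = 38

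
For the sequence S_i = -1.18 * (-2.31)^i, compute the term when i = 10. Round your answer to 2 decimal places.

S_10 = -1.18 * (-2.31)^10 ≈ -1.18 * 4326.3316 ≈ -5105.07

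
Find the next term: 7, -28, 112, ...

Ratios: -28 / 7 = -4.0
This is a geometric sequence with common ratio r = -4.
Next term = 112 * -4 = -448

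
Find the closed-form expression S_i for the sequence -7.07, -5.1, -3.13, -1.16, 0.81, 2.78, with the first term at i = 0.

Check differences: -5.1 - -7.07 = 1.97
-3.13 - -5.1 = 1.97
Common difference d = 1.97.
First term a = -7.07.
Formula: S_i = -7.07 + 1.97*i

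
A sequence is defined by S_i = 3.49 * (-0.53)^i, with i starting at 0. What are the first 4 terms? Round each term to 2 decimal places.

This is a geometric sequence.
i=0: S_0 = 3.49 * (-0.53)^0 = 3.49
i=1: S_1 = 3.49 * (-0.53)^1 ≈ -1.85
i=2: S_2 = 3.49 * (-0.53)^2 ≈ 0.98
i=3: S_3 = 3.49 * (-0.53)^3 ≈ -0.52
The first 4 terms are: [3.49, -1.85, 0.98, -0.52]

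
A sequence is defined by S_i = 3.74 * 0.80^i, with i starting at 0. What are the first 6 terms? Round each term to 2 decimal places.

This is a geometric sequence.
i=0: S_0 = 3.74 * 0.8^0 = 3.74
i=1: S_1 = 3.74 * 0.8^1 ≈ 2.99
i=2: S_2 = 3.74 * 0.8^2 ≈ 2.39
i=3: S_3 = 3.74 * 0.8^3 ≈ 1.91
i=4: S_4 = 3.74 * 0.8^4 ≈ 1.53
i=5: S_5 = 3.74 * 0.8^5 ≈ 1.23
The first 6 terms are: [3.74, 2.99, 2.39, 1.91, 1.53, 1.23]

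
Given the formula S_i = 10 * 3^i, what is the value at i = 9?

S_9 = 10 * 3^9 = 10 * 19683 = 196830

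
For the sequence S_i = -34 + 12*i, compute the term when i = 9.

S_9 = -34 + 12*9 = -34 + 108 = 74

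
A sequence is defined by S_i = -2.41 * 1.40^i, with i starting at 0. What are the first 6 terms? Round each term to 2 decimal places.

This is a geometric sequence.
i=0: S_0 = -2.41 * 1.4^0 = -2.41
i=1: S_1 = -2.41 * 1.4^1 ≈ -3.37
i=2: S_2 = -2.41 * 1.4^2 ≈ -4.72
i=3: S_3 = -2.41 * 1.4^3 ≈ -6.61
i=4: S_4 = -2.41 * 1.4^4 ≈ -9.26
i=5: S_5 = -2.41 * 1.4^5 ≈ -12.96
The first 6 terms are: [-2.41, -3.37, -4.72, -6.61, -9.26, -12.96]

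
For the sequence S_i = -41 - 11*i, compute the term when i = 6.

S_6 = -41 + -11*6 = -41 + -66 = -107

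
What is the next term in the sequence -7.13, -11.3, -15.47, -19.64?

Differences: -11.3 - -7.13 = -4.17
This is an arithmetic sequence with common difference d = -4.17.
Next term = -19.64 + -4.17 = -23.81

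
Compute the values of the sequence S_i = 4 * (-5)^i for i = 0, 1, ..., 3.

This is a geometric sequence.
i=0: S_0 = 4 * (-5)^0 = 4
i=1: S_1 = 4 * (-5)^1 = -20
i=2: S_2 = 4 * (-5)^2 = 100
i=3: S_3 = 4 * (-5)^3 = -500
The first 4 terms are: [4, -20, 100, -500]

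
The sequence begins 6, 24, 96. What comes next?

Ratios: 24 / 6 = 4.0
This is a geometric sequence with common ratio r = 4.
Next term = 96 * 4 = 384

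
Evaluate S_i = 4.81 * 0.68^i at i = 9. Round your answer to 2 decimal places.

S_9 = 4.81 * 0.68^9 ≈ 4.81 * 0.0311 ≈ 0.15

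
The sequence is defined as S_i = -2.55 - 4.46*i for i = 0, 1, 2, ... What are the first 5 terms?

This is an arithmetic sequence.
i=0: S_0 = -2.55 + -4.46*0 = -2.55
i=1: S_1 = -2.55 + -4.46*1 = -7.01
i=2: S_2 = -2.55 + -4.46*2 = -11.47
i=3: S_3 = -2.55 + -4.46*3 = -15.93
i=4: S_4 = -2.55 + -4.46*4 = -20.39
The first 5 terms are: [-2.55, -7.01, -11.47, -15.93, -20.39]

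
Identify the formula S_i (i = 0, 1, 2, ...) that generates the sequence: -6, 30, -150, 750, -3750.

Check ratios: 30 / -6 = -5.0
Common ratio r = -5.
First term a = -6.
Formula: S_i = -6 * (-5)^i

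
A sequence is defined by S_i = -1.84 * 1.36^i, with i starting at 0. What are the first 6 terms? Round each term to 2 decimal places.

This is a geometric sequence.
i=0: S_0 = -1.84 * 1.36^0 = -1.84
i=1: S_1 = -1.84 * 1.36^1 ≈ -2.5
i=2: S_2 = -1.84 * 1.36^2 ≈ -3.4
i=3: S_3 = -1.84 * 1.36^3 ≈ -4.63
i=4: S_4 = -1.84 * 1.36^4 ≈ -6.29
i=5: S_5 = -1.84 * 1.36^5 ≈ -8.56
The first 6 terms are: [-1.84, -2.5, -3.4, -4.63, -6.29, -8.56]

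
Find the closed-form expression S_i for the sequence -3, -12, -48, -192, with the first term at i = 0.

Check ratios: -12 / -3 = 4.0
Common ratio r = 4.
First term a = -3.
Formula: S_i = -3 * 4^i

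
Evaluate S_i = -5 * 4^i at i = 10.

S_10 = -5 * 4^10 = -5 * 1048576 = -5242880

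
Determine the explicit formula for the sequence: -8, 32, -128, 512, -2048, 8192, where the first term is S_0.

Check ratios: 32 / -8 = -4.0
Common ratio r = -4.
First term a = -8.
Formula: S_i = -8 * (-4)^i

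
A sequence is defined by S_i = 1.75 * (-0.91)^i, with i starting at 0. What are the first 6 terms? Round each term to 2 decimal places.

This is a geometric sequence.
i=0: S_0 = 1.75 * (-0.91)^0 = 1.75
i=1: S_1 = 1.75 * (-0.91)^1 ≈ -1.59
i=2: S_2 = 1.75 * (-0.91)^2 ≈ 1.45
i=3: S_3 = 1.75 * (-0.91)^3 ≈ -1.32
i=4: S_4 = 1.75 * (-0.91)^4 ≈ 1.2
i=5: S_5 = 1.75 * (-0.91)^5 ≈ -1.09
The first 6 terms are: [1.75, -1.59, 1.45, -1.32, 1.2, -1.09]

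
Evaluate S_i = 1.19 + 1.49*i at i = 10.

S_10 = 1.19 + 1.49*10 = 1.19 + 14.9 = 16.09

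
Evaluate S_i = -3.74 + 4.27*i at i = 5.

S_5 = -3.74 + 4.27*5 = -3.74 + 21.35 = 17.61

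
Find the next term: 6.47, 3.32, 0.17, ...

Differences: 3.32 - 6.47 = -3.15
This is an arithmetic sequence with common difference d = -3.15.
Next term = 0.17 + -3.15 = -2.98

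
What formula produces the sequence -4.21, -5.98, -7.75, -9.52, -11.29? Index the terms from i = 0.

Check differences: -5.98 - -4.21 = -1.77
-7.75 - -5.98 = -1.77
Common difference d = -1.77.
First term a = -4.21.
Formula: S_i = -4.21 - 1.77*i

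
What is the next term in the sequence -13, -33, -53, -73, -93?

Differences: -33 - -13 = -20
This is an arithmetic sequence with common difference d = -20.
Next term = -93 + -20 = -113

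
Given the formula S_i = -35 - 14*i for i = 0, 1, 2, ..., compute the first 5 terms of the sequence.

This is an arithmetic sequence.
i=0: S_0 = -35 + -14*0 = -35
i=1: S_1 = -35 + -14*1 = -49
i=2: S_2 = -35 + -14*2 = -63
i=3: S_3 = -35 + -14*3 = -77
i=4: S_4 = -35 + -14*4 = -91
The first 5 terms are: [-35, -49, -63, -77, -91]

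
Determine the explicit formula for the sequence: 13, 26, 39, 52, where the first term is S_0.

Check differences: 26 - 13 = 13
39 - 26 = 13
Common difference d = 13.
First term a = 13.
Formula: S_i = 13 + 13*i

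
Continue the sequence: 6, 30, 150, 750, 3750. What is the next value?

Ratios: 30 / 6 = 5.0
This is a geometric sequence with common ratio r = 5.
Next term = 3750 * 5 = 18750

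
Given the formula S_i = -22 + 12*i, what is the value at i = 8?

S_8 = -22 + 12*8 = -22 + 96 = 74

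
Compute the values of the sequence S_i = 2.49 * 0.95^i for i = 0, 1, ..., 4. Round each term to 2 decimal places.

This is a geometric sequence.
i=0: S_0 = 2.49 * 0.95^0 = 2.49
i=1: S_1 = 2.49 * 0.95^1 ≈ 2.37
i=2: S_2 = 2.49 * 0.95^2 ≈ 2.25
i=3: S_3 = 2.49 * 0.95^3 ≈ 2.13
i=4: S_4 = 2.49 * 0.95^4 ≈ 2.03
The first 5 terms are: [2.49, 2.37, 2.25, 2.13, 2.03]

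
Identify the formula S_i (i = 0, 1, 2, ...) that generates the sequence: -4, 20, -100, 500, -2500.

Check ratios: 20 / -4 = -5.0
Common ratio r = -5.
First term a = -4.
Formula: S_i = -4 * (-5)^i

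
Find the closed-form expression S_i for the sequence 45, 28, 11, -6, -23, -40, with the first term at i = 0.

Check differences: 28 - 45 = -17
11 - 28 = -17
Common difference d = -17.
First term a = 45.
Formula: S_i = 45 - 17*i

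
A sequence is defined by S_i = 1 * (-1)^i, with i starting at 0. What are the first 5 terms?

This is a geometric sequence.
i=0: S_0 = 1 * (-1)^0 = 1
i=1: S_1 = 1 * (-1)^1 = -1
i=2: S_2 = 1 * (-1)^2 = 1
i=3: S_3 = 1 * (-1)^3 = -1
i=4: S_4 = 1 * (-1)^4 = 1
The first 5 terms are: [1, -1, 1, -1, 1]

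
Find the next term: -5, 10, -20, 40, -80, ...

Ratios: 10 / -5 = -2.0
This is a geometric sequence with common ratio r = -2.
Next term = -80 * -2 = 160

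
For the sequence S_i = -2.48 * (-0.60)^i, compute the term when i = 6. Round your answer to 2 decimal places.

S_6 = -2.48 * (-0.6)^6 ≈ -2.48 * 0.0467 ≈ -0.12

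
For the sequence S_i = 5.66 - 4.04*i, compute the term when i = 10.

S_10 = 5.66 + -4.04*10 = 5.66 + -40.4 = -34.74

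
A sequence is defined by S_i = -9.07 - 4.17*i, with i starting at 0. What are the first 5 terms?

This is an arithmetic sequence.
i=0: S_0 = -9.07 + -4.17*0 = -9.07
i=1: S_1 = -9.07 + -4.17*1 = -13.24
i=2: S_2 = -9.07 + -4.17*2 = -17.41
i=3: S_3 = -9.07 + -4.17*3 = -21.58
i=4: S_4 = -9.07 + -4.17*4 = -25.75
The first 5 terms are: [-9.07, -13.24, -17.41, -21.58, -25.75]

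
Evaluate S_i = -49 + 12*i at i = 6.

S_6 = -49 + 12*6 = -49 + 72 = 23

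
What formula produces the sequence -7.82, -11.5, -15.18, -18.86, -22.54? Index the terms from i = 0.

Check differences: -11.5 - -7.82 = -3.68
-15.18 - -11.5 = -3.68
Common difference d = -3.68.
First term a = -7.82.
Formula: S_i = -7.82 - 3.68*i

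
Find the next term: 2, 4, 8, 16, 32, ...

Ratios: 4 / 2 = 2.0
This is a geometric sequence with common ratio r = 2.
Next term = 32 * 2 = 64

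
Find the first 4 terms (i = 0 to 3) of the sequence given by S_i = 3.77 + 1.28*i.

This is an arithmetic sequence.
i=0: S_0 = 3.77 + 1.28*0 = 3.77
i=1: S_1 = 3.77 + 1.28*1 = 5.05
i=2: S_2 = 3.77 + 1.28*2 = 6.33
i=3: S_3 = 3.77 + 1.28*3 = 7.61
The first 4 terms are: [3.77, 5.05, 6.33, 7.61]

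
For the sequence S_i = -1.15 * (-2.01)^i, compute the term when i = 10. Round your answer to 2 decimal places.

S_10 = -1.15 * (-2.01)^10 ≈ -1.15 * 1076.3675 ≈ -1237.82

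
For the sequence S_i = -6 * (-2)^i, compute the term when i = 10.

S_10 = -6 * (-2)^10 = -6 * 1024 = -6144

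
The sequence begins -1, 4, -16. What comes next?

Ratios: 4 / -1 = -4.0
This is a geometric sequence with common ratio r = -4.
Next term = -16 * -4 = 64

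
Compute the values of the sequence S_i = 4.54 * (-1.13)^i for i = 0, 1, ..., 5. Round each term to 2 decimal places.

This is a geometric sequence.
i=0: S_0 = 4.54 * (-1.13)^0 = 4.54
i=1: S_1 = 4.54 * (-1.13)^1 ≈ -5.13
i=2: S_2 = 4.54 * (-1.13)^2 ≈ 5.8
i=3: S_3 = 4.54 * (-1.13)^3 ≈ -6.55
i=4: S_4 = 4.54 * (-1.13)^4 ≈ 7.4
i=5: S_5 = 4.54 * (-1.13)^5 ≈ -8.36
The first 6 terms are: [4.54, -5.13, 5.8, -6.55, 7.4, -8.36]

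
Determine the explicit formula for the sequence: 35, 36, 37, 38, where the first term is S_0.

Check differences: 36 - 35 = 1
37 - 36 = 1
Common difference d = 1.
First term a = 35.
Formula: S_i = 35 + 1*i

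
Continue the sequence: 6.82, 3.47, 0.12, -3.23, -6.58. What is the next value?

Differences: 3.47 - 6.82 = -3.35
This is an arithmetic sequence with common difference d = -3.35.
Next term = -6.58 + -3.35 = -9.93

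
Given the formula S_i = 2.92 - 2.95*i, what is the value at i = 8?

S_8 = 2.92 + -2.95*8 = 2.92 + -23.6 = -20.68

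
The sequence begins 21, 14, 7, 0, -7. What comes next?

Differences: 14 - 21 = -7
This is an arithmetic sequence with common difference d = -7.
Next term = -7 + -7 = -14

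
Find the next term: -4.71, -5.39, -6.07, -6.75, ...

Differences: -5.39 - -4.71 = -0.68
This is an arithmetic sequence with common difference d = -0.68.
Next term = -6.75 + -0.68 = -7.43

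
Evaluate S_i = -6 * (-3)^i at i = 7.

S_7 = -6 * (-3)^7 = -6 * -2187 = 13122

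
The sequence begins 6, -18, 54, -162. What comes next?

Ratios: -18 / 6 = -3.0
This is a geometric sequence with common ratio r = -3.
Next term = -162 * -3 = 486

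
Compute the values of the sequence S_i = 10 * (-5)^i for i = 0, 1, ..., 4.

This is a geometric sequence.
i=0: S_0 = 10 * (-5)^0 = 10
i=1: S_1 = 10 * (-5)^1 = -50
i=2: S_2 = 10 * (-5)^2 = 250
i=3: S_3 = 10 * (-5)^3 = -1250
i=4: S_4 = 10 * (-5)^4 = 6250
The first 5 terms are: [10, -50, 250, -1250, 6250]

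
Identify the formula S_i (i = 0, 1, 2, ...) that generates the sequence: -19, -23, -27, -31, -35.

Check differences: -23 - -19 = -4
-27 - -23 = -4
Common difference d = -4.
First term a = -19.
Formula: S_i = -19 - 4*i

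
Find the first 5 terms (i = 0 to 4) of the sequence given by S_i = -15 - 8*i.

This is an arithmetic sequence.
i=0: S_0 = -15 + -8*0 = -15
i=1: S_1 = -15 + -8*1 = -23
i=2: S_2 = -15 + -8*2 = -31
i=3: S_3 = -15 + -8*3 = -39
i=4: S_4 = -15 + -8*4 = -47
The first 5 terms are: [-15, -23, -31, -39, -47]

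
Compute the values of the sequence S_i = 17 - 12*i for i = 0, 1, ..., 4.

This is an arithmetic sequence.
i=0: S_0 = 17 + -12*0 = 17
i=1: S_1 = 17 + -12*1 = 5
i=2: S_2 = 17 + -12*2 = -7
i=3: S_3 = 17 + -12*3 = -19
i=4: S_4 = 17 + -12*4 = -31
The first 5 terms are: [17, 5, -7, -19, -31]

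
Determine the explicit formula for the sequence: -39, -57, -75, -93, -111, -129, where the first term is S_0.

Check differences: -57 - -39 = -18
-75 - -57 = -18
Common difference d = -18.
First term a = -39.
Formula: S_i = -39 - 18*i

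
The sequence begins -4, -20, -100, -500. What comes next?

Ratios: -20 / -4 = 5.0
This is a geometric sequence with common ratio r = 5.
Next term = -500 * 5 = -2500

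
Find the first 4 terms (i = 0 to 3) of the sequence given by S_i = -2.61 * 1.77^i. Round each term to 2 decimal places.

This is a geometric sequence.
i=0: S_0 = -2.61 * 1.77^0 = -2.61
i=1: S_1 = -2.61 * 1.77^1 ≈ -4.62
i=2: S_2 = -2.61 * 1.77^2 ≈ -8.18
i=3: S_3 = -2.61 * 1.77^3 ≈ -14.47
The first 4 terms are: [-2.61, -4.62, -8.18, -14.47]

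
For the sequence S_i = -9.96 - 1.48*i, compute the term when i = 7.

S_7 = -9.96 + -1.48*7 = -9.96 + -10.36 = -20.32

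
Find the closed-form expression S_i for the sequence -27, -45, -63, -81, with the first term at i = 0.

Check differences: -45 - -27 = -18
-63 - -45 = -18
Common difference d = -18.
First term a = -27.
Formula: S_i = -27 - 18*i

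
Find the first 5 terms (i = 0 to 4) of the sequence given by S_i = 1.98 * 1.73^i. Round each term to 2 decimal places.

This is a geometric sequence.
i=0: S_0 = 1.98 * 1.73^0 = 1.98
i=1: S_1 = 1.98 * 1.73^1 ≈ 3.43
i=2: S_2 = 1.98 * 1.73^2 ≈ 5.93
i=3: S_3 = 1.98 * 1.73^3 ≈ 10.25
i=4: S_4 = 1.98 * 1.73^4 ≈ 17.74
The first 5 terms are: [1.98, 3.43, 5.93, 10.25, 17.74]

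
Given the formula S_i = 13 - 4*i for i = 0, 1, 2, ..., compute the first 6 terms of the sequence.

This is an arithmetic sequence.
i=0: S_0 = 13 + -4*0 = 13
i=1: S_1 = 13 + -4*1 = 9
i=2: S_2 = 13 + -4*2 = 5
i=3: S_3 = 13 + -4*3 = 1
i=4: S_4 = 13 + -4*4 = -3
i=5: S_5 = 13 + -4*5 = -7
The first 6 terms are: [13, 9, 5, 1, -3, -7]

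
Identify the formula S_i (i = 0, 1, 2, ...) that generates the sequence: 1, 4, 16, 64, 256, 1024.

Check ratios: 4 / 1 = 4.0
Common ratio r = 4.
First term a = 1.
Formula: S_i = 1 * 4^i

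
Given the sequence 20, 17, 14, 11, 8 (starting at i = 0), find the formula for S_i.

Check differences: 17 - 20 = -3
14 - 17 = -3
Common difference d = -3.
First term a = 20.
Formula: S_i = 20 - 3*i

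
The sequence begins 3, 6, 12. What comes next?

Ratios: 6 / 3 = 2.0
This is a geometric sequence with common ratio r = 2.
Next term = 12 * 2 = 24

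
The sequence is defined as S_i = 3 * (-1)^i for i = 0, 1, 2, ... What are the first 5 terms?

This is a geometric sequence.
i=0: S_0 = 3 * (-1)^0 = 3
i=1: S_1 = 3 * (-1)^1 = -3
i=2: S_2 = 3 * (-1)^2 = 3
i=3: S_3 = 3 * (-1)^3 = -3
i=4: S_4 = 3 * (-1)^4 = 3
The first 5 terms are: [3, -3, 3, -3, 3]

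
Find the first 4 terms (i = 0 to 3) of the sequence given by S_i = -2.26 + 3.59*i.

This is an arithmetic sequence.
i=0: S_0 = -2.26 + 3.59*0 = -2.26
i=1: S_1 = -2.26 + 3.59*1 = 1.33
i=2: S_2 = -2.26 + 3.59*2 = 4.92
i=3: S_3 = -2.26 + 3.59*3 = 8.51
The first 4 terms are: [-2.26, 1.33, 4.92, 8.51]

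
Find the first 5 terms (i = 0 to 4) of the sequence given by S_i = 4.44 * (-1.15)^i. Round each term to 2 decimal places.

This is a geometric sequence.
i=0: S_0 = 4.44 * (-1.15)^0 = 4.44
i=1: S_1 = 4.44 * (-1.15)^1 ≈ -5.11
i=2: S_2 = 4.44 * (-1.15)^2 ≈ 5.87
i=3: S_3 = 4.44 * (-1.15)^3 ≈ -6.75
i=4: S_4 = 4.44 * (-1.15)^4 ≈ 7.77
The first 5 terms are: [4.44, -5.11, 5.87, -6.75, 7.77]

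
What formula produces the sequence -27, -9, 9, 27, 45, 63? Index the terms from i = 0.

Check differences: -9 - -27 = 18
9 - -9 = 18
Common difference d = 18.
First term a = -27.
Formula: S_i = -27 + 18*i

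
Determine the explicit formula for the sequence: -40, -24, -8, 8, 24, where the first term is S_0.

Check differences: -24 - -40 = 16
-8 - -24 = 16
Common difference d = 16.
First term a = -40.
Formula: S_i = -40 + 16*i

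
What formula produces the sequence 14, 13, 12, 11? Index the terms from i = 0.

Check differences: 13 - 14 = -1
12 - 13 = -1
Common difference d = -1.
First term a = 14.
Formula: S_i = 14 - 1*i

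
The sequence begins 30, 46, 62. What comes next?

Differences: 46 - 30 = 16
This is an arithmetic sequence with common difference d = 16.
Next term = 62 + 16 = 78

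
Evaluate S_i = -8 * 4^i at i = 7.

S_7 = -8 * 4^7 = -8 * 16384 = -131072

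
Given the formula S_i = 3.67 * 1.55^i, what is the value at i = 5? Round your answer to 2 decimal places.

S_5 = 3.67 * 1.55^5 ≈ 3.67 * 8.9466 ≈ 32.83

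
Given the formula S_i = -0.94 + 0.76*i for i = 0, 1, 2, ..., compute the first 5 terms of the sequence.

This is an arithmetic sequence.
i=0: S_0 = -0.94 + 0.76*0 = -0.94
i=1: S_1 = -0.94 + 0.76*1 = -0.18
i=2: S_2 = -0.94 + 0.76*2 = 0.58
i=3: S_3 = -0.94 + 0.76*3 = 1.34
i=4: S_4 = -0.94 + 0.76*4 = 2.1
The first 5 terms are: [-0.94, -0.18, 0.58, 1.34, 2.1]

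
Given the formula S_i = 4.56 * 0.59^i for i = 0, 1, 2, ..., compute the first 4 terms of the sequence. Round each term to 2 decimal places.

This is a geometric sequence.
i=0: S_0 = 4.56 * 0.59^0 = 4.56
i=1: S_1 = 4.56 * 0.59^1 ≈ 2.69
i=2: S_2 = 4.56 * 0.59^2 ≈ 1.59
i=3: S_3 = 4.56 * 0.59^3 ≈ 0.94
The first 4 terms are: [4.56, 2.69, 1.59, 0.94]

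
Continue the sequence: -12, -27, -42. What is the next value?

Differences: -27 - -12 = -15
This is an arithmetic sequence with common difference d = -15.
Next term = -42 + -15 = -57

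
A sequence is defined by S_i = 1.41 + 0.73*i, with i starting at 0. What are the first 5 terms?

This is an arithmetic sequence.
i=0: S_0 = 1.41 + 0.73*0 = 1.41
i=1: S_1 = 1.41 + 0.73*1 = 2.14
i=2: S_2 = 1.41 + 0.73*2 = 2.87
i=3: S_3 = 1.41 + 0.73*3 = 3.6
i=4: S_4 = 1.41 + 0.73*4 = 4.33
The first 5 terms are: [1.41, 2.14, 2.87, 3.6, 4.33]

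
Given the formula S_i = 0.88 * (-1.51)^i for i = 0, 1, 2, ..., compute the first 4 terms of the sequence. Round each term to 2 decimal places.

This is a geometric sequence.
i=0: S_0 = 0.88 * (-1.51)^0 = 0.88
i=1: S_1 = 0.88 * (-1.51)^1 ≈ -1.33
i=2: S_2 = 0.88 * (-1.51)^2 ≈ 2.01
i=3: S_3 = 0.88 * (-1.51)^3 ≈ -3.03
The first 4 terms are: [0.88, -1.33, 2.01, -3.03]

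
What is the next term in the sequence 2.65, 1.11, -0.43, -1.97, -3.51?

Differences: 1.11 - 2.65 = -1.54
This is an arithmetic sequence with common difference d = -1.54.
Next term = -3.51 + -1.54 = -5.05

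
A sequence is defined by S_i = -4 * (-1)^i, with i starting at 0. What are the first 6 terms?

This is a geometric sequence.
i=0: S_0 = -4 * (-1)^0 = -4
i=1: S_1 = -4 * (-1)^1 = 4
i=2: S_2 = -4 * (-1)^2 = -4
i=3: S_3 = -4 * (-1)^3 = 4
i=4: S_4 = -4 * (-1)^4 = -4
i=5: S_5 = -4 * (-1)^5 = 4
The first 6 terms are: [-4, 4, -4, 4, -4, 4]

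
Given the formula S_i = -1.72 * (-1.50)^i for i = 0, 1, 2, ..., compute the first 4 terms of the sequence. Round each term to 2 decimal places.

This is a geometric sequence.
i=0: S_0 = -1.72 * (-1.5)^0 = -1.72
i=1: S_1 = -1.72 * (-1.5)^1 = 2.58
i=2: S_2 = -1.72 * (-1.5)^2 = -3.87
i=3: S_3 = -1.72 * (-1.5)^3 ≈ 5.81
The first 4 terms are: [-1.72, 2.58, -3.87, 5.81]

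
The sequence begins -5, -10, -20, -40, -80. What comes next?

Ratios: -10 / -5 = 2.0
This is a geometric sequence with common ratio r = 2.
Next term = -80 * 2 = -160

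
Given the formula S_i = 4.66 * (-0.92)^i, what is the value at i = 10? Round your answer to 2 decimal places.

S_10 = 4.66 * (-0.92)^10 ≈ 4.66 * 0.4344 ≈ 2.02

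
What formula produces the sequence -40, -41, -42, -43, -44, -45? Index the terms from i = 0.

Check differences: -41 - -40 = -1
-42 - -41 = -1
Common difference d = -1.
First term a = -40.
Formula: S_i = -40 - 1*i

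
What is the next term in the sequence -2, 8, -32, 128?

Ratios: 8 / -2 = -4.0
This is a geometric sequence with common ratio r = -4.
Next term = 128 * -4 = -512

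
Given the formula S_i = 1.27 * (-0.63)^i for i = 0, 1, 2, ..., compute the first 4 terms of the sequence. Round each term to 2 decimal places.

This is a geometric sequence.
i=0: S_0 = 1.27 * (-0.63)^0 = 1.27
i=1: S_1 = 1.27 * (-0.63)^1 ≈ -0.8
i=2: S_2 = 1.27 * (-0.63)^2 ≈ 0.5
i=3: S_3 = 1.27 * (-0.63)^3 ≈ -0.32
The first 4 terms are: [1.27, -0.8, 0.5, -0.32]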